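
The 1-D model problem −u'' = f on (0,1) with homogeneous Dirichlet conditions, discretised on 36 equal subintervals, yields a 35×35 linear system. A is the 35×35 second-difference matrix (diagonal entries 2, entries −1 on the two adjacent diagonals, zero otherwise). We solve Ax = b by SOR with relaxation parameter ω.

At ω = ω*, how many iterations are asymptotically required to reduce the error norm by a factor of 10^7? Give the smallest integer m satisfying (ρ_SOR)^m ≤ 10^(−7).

m = 93

B_J for the 35×35 system has eigenvalues cos(kπ/36); ρ_J = cos(π/36) = 0.9961947.
√(1−ρ_J²) simplifies to sin(π/36) = 0.0871557.
Then 2/(1+√(1−ρ_J²)) = 2/(1+0.0871557); ω* = 2/1.0871557 = 1.8396629.
[ρ_SOR] ω* − 1 = 0.8396629.
Need (0.8396629)^m ≤ 10^(−7): m ≥ 7·ln10/|ln 0.8396629| = 16.1181/0.174755 = 92.233 ⇒ m = 93.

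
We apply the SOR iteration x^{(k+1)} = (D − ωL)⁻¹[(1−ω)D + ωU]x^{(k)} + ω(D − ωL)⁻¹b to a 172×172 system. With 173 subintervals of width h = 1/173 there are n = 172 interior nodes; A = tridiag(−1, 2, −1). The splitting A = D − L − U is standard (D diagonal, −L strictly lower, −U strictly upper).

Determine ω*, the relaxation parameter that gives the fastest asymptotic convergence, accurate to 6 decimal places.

ω* = 1.964331

With n=172, ρ(Jacobi) = cos(π/173) = 0.999835.
root = sin(π/173) = 0.0181585  (since 1−cos² = sin²).
Then 2/(1+√(1−ρ_J²)) = 2/(1+0.0181585); ω* = 2/1.0181585 = 1.964331.
Hence ρ(B_{ω*}) = 1.964331 − 1 = 0.964331.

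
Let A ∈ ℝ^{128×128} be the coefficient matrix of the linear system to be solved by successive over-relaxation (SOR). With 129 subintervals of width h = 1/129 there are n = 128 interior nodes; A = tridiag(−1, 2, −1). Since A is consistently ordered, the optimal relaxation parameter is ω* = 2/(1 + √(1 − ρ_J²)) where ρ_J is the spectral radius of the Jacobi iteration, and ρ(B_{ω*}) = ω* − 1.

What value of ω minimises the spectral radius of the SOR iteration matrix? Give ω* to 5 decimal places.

½·tridiag(1,0,1) at n=128: λ_k = cos(kπ/129); max |λ| at k=1 ⇒ ρ_J = cos(π/129) ≈ 0.99970.
root = sin(π/129) = 0.024351  (since 1−cos² = sin²).
Young: ω* = 2/(1+√(1−ρ_J²)) = 2/(1+0.024351) = 2/1.024351 = 1.95246.
Hence ρ(B_{ω*}) = 1.95246 − 1 = 0.95246.

ω* = 1.95246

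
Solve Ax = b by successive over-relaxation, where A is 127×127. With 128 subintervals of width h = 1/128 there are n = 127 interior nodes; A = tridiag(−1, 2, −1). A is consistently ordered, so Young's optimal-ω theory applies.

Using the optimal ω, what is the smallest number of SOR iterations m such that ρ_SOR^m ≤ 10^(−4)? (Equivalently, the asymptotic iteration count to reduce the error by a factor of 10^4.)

m = 188

spectrum of D⁻¹(L+U) = {cos(kπ/128) : 1≤k≤127}; ρ_J = cos(π/128) = 0.9996988.
root = sin(π/128) = 0.0245412  (since 1−cos² = sin²).
So ω* = 2/1.0245412 = 1.9520933 (Young).
ρ_SOR = ω* − 1 = 1.9520933 − 1 = 0.9520933.
(0.9520933)^m ≤ 10^{−4}  ⇒  m·ln(0.9520933) ≤ −4·ln10  ⇒  m ≥ 187.613  ⇒  m = 188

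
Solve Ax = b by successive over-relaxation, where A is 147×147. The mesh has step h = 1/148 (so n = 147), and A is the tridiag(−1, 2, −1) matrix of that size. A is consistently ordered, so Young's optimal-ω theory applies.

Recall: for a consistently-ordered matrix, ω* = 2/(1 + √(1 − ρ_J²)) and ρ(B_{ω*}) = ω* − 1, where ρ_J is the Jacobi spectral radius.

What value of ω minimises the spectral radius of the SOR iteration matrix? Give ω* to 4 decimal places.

ω* = 1.9584

½·tridiag(1,0,1) at n=147: λ_k = cos(kπ/148); max |λ| at k=1 ⇒ ρ_J = cos(π/148) ≈ 0.9998.
√(1 − cos²(π/148)) = sin(π/148) ≈ 0.02123.
Young: ω* = 2/(1+√(1−ρ_J²)) = 2/(1+0.02123) = 2/1.02123 = 1.9584.
Hence ρ(B_{ω*}) = 1.9584 − 1 = 0.9584.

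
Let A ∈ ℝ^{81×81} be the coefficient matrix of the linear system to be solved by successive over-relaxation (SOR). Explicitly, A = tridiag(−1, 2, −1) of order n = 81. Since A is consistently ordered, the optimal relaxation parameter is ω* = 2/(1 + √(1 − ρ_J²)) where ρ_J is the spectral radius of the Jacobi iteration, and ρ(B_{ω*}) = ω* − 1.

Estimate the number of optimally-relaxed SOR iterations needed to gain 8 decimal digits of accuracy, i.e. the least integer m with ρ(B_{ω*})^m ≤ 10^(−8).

m = 241

ρ_J = max_k |cos(kπ/82)| = cos(π/82) = 0.9992662
1 − cos²(π/82) = sin²(π/82) ⇒ √(1−ρ_J²) = sin(π/82) = 0.0383027.
ω* = 2/(1+0.0383027) = 1.9262206
[ρ_SOR] ω* − 1 = 0.9262206.
8·ln10 = 18.4207; −ln(0.9262206) = 0.0766428; m = ⌈18.4207/0.0766428⌉ = ⌈240.345⌉ = 241.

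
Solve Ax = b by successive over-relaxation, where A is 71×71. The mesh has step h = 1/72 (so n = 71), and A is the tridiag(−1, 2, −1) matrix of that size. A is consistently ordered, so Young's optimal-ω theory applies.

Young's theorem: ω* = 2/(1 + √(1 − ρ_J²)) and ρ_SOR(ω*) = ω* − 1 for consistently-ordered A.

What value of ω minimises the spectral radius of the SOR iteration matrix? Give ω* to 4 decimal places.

ω* = 1.9164

With n=71, ρ(Jacobi) = cos(π/72) = 0.9990.
√(1−ρ_J²) simplifies to sin(π/72) = 0.04362.
So ω* = 2/1.04362 = 1.9164 (Young).
ρ(B_{ω*}) = ω*−1 = 0.9164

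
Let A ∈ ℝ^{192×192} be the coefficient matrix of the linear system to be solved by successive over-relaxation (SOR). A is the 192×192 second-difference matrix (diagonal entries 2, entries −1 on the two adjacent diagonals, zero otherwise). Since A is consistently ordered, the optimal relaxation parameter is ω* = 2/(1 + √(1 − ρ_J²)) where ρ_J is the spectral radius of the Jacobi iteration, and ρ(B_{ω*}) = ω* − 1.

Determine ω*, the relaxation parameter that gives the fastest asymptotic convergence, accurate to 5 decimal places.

ω* = 1.96797

With n=192, ρ(Jacobi) = cos(π/193) = 0.99987.
√(1−ρ_J²) = |sin(π/193)| = 0.016277
ω* = 2/(1 + 0.016277) = 2/1.016277 = 1.96797.
ρ_SOR = ω* − 1 = 1.96797 − 1 = 0.96797.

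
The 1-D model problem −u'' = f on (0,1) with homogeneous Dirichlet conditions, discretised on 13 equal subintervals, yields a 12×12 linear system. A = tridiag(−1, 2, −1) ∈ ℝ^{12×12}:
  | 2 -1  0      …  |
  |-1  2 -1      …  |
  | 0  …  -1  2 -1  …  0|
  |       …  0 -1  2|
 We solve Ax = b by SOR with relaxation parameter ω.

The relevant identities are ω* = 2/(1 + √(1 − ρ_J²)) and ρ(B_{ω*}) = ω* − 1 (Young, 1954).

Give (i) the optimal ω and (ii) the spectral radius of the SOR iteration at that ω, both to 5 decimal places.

ω* = 1.61379, ρ_SOR = 0.61379

ρ_J = max_k |cos(kπ/13)| = cos(π/13) = 0.97094
root = sin(π/13) = 0.239316  (since 1−cos² = sin²).
ω* = 2/(1+0.239316) = 1.61379
ρ_SOR = ω* − 1 = 1.61379 − 1 = 0.61379.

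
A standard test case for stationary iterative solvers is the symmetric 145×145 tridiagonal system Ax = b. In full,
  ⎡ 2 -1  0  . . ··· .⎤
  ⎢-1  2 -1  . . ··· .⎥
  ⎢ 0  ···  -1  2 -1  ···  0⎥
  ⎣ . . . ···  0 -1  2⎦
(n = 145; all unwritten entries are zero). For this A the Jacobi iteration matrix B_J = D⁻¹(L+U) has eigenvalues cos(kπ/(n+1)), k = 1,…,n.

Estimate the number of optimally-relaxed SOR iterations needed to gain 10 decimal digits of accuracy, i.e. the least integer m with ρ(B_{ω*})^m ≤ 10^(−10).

m = 536

n=145: λ(B_J) = 1 − λ(A)/2 = cos(kπ/146); k=1 gives ρ_J = 0.9997685.
√(1 − cos²(π/146)) = sin(π/146) ≈ 0.0215161.
[ω*] 2 ÷ (1 + 0.0215161) = 2 ÷ 1.0215161 = 1.9578742.
and ρ(B_{ω*}) = 1.9578742 − 1 = 0.9578742.
Need (0.9578742)^m ≤ 10^(−10): m ≥ 10·ln10/|ln 0.9578742| = 23.0259/0.0430388 = 535.003 ⇒ m = 536.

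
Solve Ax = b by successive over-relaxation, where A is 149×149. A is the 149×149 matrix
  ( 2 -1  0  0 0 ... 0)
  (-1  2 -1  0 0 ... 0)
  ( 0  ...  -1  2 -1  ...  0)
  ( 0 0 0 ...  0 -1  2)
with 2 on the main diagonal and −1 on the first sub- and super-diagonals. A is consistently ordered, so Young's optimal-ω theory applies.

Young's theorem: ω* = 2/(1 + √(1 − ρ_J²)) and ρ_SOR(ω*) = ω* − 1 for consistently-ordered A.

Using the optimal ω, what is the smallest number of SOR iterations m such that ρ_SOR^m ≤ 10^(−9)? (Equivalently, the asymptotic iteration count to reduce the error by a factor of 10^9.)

With n=149, ρ(Jacobi) = cos(π/150) = 0.9997807.
√(1−ρ_J²) simplifies to sin(π/150) = 0.0209424.
ω* = 2/(1+0.0209424) = 1.9589744
ρ_SOR = ω* − 1 ≈ 0.9589744.
Need (0.9589744)^m ≤ 10^(−9): m ≥ 9·ln10/|ln 0.9589744| = 20.7233/0.0418909 = 494.697 ⇒ m = 495.

m = 495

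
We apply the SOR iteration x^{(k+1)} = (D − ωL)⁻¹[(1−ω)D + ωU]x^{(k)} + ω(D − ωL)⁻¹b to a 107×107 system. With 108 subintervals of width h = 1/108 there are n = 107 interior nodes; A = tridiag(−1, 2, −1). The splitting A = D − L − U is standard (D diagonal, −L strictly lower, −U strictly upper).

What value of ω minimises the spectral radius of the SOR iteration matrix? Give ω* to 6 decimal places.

ω* = 1.943475

With n=107, ρ(Jacobi) = cos(π/108) = 0.999577.
√(1 − cos²(π/108)) = sin(π/108) ≈ 0.0290847.
ω* = 2 / (1 + 0.0290847) = 2 / 1.0290847 ≈ 1.943475.
ρ_SOR = ω* − 1 = 1.943475 − 1 = 0.943475.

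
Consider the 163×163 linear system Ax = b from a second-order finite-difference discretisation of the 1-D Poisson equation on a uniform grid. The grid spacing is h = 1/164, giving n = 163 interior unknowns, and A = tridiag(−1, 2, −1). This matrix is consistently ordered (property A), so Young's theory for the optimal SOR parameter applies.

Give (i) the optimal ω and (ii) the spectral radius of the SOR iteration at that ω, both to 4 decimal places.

B_J for the 163×163 system has eigenvalues cos(kπ/164); ρ_J = cos(π/164) = 0.9998.
√(1−ρ_J²) = |sin(π/164)| = 0.01915
So ω* = 2/1.01915 = 1.9624 (Young).
[ρ_SOR] ω* − 1 = 0.9624.

ω* = 1.9624, ρ_SOR = 0.9624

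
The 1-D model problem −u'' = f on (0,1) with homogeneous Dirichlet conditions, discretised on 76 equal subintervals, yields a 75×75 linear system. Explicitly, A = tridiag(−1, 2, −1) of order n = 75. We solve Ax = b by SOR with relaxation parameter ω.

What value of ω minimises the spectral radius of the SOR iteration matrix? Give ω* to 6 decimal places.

ω* = 1.920630

n=75: λ(B_J) = 1 − λ(A)/2 = cos(kπ/76); k=1 gives ρ_J = 0.999146.
√(1−ρ_J²) simplifies to sin(π/76) = 0.0413250.
Then 2/(1+√(1−ρ_J²)) = 2/(1+0.0413250); ω* = 2/1.0413250 = 1.920630.
ρ_SOR = ω* − 1 = 1.920630 − 1 = 0.920630.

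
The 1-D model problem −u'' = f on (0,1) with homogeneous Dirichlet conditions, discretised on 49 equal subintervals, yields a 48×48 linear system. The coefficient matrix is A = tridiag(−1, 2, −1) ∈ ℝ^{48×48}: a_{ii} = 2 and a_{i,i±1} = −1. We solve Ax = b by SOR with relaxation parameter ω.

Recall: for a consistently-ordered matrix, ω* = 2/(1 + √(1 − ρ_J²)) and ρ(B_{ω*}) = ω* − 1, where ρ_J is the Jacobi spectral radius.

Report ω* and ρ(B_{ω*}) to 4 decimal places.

ω* = 1.8796, ρ_SOR = 0.8796

With n=48, ρ(Jacobi) = cos(π/49) = 0.9979.
root = sin(π/49) = 0.06407  (since 1−cos² = sin²).
[ω*] 2 ÷ (1 + 0.06407) = 2 ÷ 1.06407 = 1.8796.
ρ(B_{ω*}) = ω*−1 = 0.8796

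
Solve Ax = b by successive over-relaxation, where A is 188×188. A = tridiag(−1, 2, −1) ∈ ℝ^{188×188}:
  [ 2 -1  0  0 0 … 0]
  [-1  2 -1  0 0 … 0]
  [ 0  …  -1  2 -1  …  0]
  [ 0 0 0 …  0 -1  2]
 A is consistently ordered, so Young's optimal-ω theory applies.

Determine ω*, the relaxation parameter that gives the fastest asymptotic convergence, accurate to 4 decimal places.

B_J for the 188×188 system has eigenvalues cos(kπ/189); ρ_J = cos(π/189) = 0.9999.
root = sin(π/189) = 0.01662  (since 1−cos² = sin²).
Young: ω* = 2/(1+√(1−ρ_J²)) = 2/(1+0.01662) = 2/1.01662 = 1.9673.
[ρ_SOR] ω* − 1 = 0.9673.

ω* = 1.9673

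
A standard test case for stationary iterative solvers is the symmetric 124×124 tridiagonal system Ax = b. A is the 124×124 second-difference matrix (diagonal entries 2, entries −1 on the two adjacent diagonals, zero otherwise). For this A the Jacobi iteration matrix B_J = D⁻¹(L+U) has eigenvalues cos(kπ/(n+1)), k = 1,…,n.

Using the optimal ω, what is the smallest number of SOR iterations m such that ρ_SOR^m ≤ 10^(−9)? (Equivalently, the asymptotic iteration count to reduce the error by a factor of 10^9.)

m = 413

ρ_J = max_k |cos(kπ/125)| = cos(π/125) = 0.9996842
√(1−ρ_J²) simplifies to sin(π/125) = 0.0251301.
Then 2/(1+√(1−ρ_J²)) = 2/(1+0.0251301); ω* = 2/1.0251301 = 1.9509719.
ρ_SOR = ω* − 1 = 1.9509719 − 1 = 0.9509719.
Need (0.9509719)^m ≤ 10^(−9): m ≥ 9·ln10/|ln 0.9509719| = 20.7233/0.0502708 = 412.233 ⇒ m = 413.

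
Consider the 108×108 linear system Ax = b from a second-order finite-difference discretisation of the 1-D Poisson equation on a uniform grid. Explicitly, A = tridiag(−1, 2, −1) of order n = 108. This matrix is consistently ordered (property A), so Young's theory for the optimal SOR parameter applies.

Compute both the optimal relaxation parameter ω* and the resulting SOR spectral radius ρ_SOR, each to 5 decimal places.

ρ_J = max_k |cos(kπ/109)| = cos(π/109) = 0.99958
√(1−ρ_J²) = |sin(π/109)| = 0.028818
ω* = 2/(1 + 0.028818) = 2/1.028818 = 1.94398.
At ω = 1.94398 every |λ(B_ω)| = ω−1, so ρ_SOR = 0.94398.

ω* = 1.94398, ρ_SOR = 0.94398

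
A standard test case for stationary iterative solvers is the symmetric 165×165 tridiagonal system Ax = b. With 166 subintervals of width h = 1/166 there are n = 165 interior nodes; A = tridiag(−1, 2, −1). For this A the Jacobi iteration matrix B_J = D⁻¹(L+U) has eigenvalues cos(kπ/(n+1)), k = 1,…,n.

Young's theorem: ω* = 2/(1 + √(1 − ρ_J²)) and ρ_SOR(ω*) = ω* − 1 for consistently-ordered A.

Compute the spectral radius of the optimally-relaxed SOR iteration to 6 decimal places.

½·tridiag(1,0,1) at n=165: λ_k = cos(kπ/166); max |λ| at k=1 ⇒ ρ_J = cos(π/166) ≈ 0.999821.
root = sin(π/166) = 0.0189241  (since 1−cos² = sin²).
Then 2/(1+√(1−ρ_J²)) = 2/(1+0.0189241); ω* = 2/1.0189241 = 1.962855.
ρ(B_{ω*}) = ω*−1 = 0.962855

ρ_SOR = 0.962855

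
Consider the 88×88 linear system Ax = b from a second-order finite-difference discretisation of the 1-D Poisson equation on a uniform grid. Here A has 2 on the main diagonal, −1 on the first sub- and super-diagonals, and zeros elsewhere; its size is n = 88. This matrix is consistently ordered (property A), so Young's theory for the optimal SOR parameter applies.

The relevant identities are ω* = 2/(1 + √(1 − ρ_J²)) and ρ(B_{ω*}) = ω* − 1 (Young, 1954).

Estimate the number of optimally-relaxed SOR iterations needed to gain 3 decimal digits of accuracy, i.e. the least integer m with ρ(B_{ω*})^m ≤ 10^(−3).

spectrum of D⁻¹(L+U) = {cos(kπ/89) : 1≤k≤88}; ρ_J = cos(π/89) = 0.9993771.
root = sin(π/89) = 0.0352915  (since 1−cos² = sin²).
ω* = 2 / (1 + 0.0352915) = 2 / 1.0352915 ≈ 1.9318231.
ρ_SOR = ω* − 1 ≈ 0.9318231.
(0.9318231)^m ≤ 10^{−3}  ⇒  m·ln(0.9318231) ≤ −3·ln10  ⇒  m ≥ 97.827  ⇒  m = 98

m = 98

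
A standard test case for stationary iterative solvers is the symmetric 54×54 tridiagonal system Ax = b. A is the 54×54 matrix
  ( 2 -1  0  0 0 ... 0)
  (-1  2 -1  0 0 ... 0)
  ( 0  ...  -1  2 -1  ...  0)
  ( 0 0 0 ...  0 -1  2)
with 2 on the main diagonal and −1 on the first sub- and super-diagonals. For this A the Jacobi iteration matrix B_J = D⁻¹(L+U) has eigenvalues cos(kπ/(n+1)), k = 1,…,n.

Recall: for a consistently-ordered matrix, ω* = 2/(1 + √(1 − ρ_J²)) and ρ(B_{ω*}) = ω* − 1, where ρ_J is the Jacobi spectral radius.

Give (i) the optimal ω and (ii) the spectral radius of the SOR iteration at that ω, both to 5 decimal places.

spectrum of D⁻¹(L+U) = {cos(kπ/55) : 1≤k≤54}; ρ_J = cos(π/55) = 0.99837.
root = sin(π/55) = 0.057089  (since 1−cos² = sin²).
Then 2/(1+√(1−ρ_J²)) = 2/(1+0.057089); ω* = 2/1.057089 = 1.89199.
ρ(B_{ω*}) = ω*−1 = 0.89199

ω* = 1.89199, ρ_SOR = 0.89199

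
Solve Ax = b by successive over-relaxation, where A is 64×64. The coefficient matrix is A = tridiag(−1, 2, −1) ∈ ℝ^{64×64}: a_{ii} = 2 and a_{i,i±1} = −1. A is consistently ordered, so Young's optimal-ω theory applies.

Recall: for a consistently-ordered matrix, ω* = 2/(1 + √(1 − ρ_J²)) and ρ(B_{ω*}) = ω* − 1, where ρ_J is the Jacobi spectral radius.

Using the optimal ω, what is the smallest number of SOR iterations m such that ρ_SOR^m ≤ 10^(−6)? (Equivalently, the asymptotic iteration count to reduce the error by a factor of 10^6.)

m = 143

n=64: λ(B_J) = 1 − λ(A)/2 = cos(kπ/65); k=1 gives ρ_J = 0.9988322.
√(1−ρ_J²) simplifies to sin(π/65) = 0.0483134.
ω* = 2/(1+0.0483134) = 1.9078264
Hence ρ(B_{ω*}) = 1.9078264 − 1 = 0.9078264.
6·ln10 = 13.8155; −ln(0.9078264) = 0.0967021; m = ⌈13.8155/0.0967021⌉ = ⌈142.867⌉ = 143.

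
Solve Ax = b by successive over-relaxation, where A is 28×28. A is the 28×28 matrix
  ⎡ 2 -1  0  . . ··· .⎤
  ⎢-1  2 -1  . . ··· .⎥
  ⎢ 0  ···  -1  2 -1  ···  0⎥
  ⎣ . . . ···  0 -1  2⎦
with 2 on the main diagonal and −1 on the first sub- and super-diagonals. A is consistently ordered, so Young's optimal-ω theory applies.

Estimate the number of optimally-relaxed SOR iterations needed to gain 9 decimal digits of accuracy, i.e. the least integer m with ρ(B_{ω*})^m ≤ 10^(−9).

With n=28, ρ(Jacobi) = cos(π/29) = 0.9941380.
√(1−ρ_J²) simplifies to sin(π/29) = 0.1081190.
So ω* = 2/1.1081190 = 1.8048603 (Young).
ρ_SOR = ω* − 1 = 1.8048603 − 1 = 0.8048603.
9·ln10 = 20.7233; −ln(0.8048603) = 0.217087; m = ⌈20.7233/0.217087⌉ = ⌈95.461⌉ = 96.

m = 96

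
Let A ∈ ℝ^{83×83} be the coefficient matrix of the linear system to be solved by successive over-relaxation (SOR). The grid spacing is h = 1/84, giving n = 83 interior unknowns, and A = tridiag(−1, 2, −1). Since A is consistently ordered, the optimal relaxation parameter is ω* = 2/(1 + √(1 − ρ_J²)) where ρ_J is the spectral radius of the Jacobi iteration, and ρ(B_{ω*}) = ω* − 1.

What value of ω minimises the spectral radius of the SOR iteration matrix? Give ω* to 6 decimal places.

ω* = 1.927913

n=83: λ(B_J) = 1 − λ(A)/2 = cos(kπ/84); k=1 gives ρ_J = 0.999301.
√(1−ρ_J²) simplifies to sin(π/84) = 0.0373912.
Young: ω* = 2/(1+√(1−ρ_J²)) = 2/(1+0.0373912) = 2/1.0373912 = 1.927913.
ρ_SOR = ω* − 1 = 1.927913 − 1 = 0.927913.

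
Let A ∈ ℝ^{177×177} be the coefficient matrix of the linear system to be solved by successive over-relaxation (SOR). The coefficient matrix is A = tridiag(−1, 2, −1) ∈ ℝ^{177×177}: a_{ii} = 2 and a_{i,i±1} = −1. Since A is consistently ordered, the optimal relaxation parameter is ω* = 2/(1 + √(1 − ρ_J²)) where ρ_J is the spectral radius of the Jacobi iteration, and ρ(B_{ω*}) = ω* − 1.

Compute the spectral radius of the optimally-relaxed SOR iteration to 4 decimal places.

ρ_SOR = 0.9653

[ρ_J] n=177: ρ(B_J) = cos(π/(n+1)) = cos(π/178) = 0.9998.
√(1−ρ_J²) simplifies to sin(π/178) = 0.01765.
Then 2/(1+√(1−ρ_J²)) = 2/(1+0.01765); ω* = 2/1.01765 = 1.9653.
Hence ρ(B_{ω*}) = 1.9653 − 1 = 0.9653.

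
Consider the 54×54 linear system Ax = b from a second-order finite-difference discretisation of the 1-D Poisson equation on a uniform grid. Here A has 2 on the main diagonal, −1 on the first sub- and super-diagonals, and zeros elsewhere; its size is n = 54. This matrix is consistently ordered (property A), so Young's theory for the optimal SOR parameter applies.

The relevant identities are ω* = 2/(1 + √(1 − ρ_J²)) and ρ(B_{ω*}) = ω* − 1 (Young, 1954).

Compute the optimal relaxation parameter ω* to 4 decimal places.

spectrum of D⁻¹(L+U) = {cos(kπ/55) : 1≤k≤54}; ρ_J = cos(π/55) = 0.9984.
root = sin(π/55) = 0.05709  (since 1−cos² = sin²).
ω* = 2/(1 + 0.05709) = 2/1.05709 = 1.8920.
and ρ(B_{ω*}) = 1.8920 − 1 = 0.8920.

ω* = 1.8920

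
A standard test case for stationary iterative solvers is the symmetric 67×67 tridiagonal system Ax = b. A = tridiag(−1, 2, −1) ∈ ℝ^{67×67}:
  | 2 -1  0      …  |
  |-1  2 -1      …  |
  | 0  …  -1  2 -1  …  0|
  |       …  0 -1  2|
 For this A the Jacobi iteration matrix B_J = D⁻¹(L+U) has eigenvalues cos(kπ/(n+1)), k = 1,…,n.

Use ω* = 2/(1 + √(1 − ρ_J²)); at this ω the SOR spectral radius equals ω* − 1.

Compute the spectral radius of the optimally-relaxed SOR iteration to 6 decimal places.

spectrum of D⁻¹(L+U) = {cos(kπ/68) : 1≤k≤67}; ρ_J = cos(π/68) = 0.998933.
1 − cos²(π/68) = sin²(π/68) ⇒ √(1−ρ_J²) = sin(π/68) = 0.0461835.
[ω*] 2 ÷ (1 + 0.0461835) = 2 ÷ 1.0461835 = 1.911711.
[ρ_SOR] ω* − 1 = 0.911711.

ρ_SOR = 0.911711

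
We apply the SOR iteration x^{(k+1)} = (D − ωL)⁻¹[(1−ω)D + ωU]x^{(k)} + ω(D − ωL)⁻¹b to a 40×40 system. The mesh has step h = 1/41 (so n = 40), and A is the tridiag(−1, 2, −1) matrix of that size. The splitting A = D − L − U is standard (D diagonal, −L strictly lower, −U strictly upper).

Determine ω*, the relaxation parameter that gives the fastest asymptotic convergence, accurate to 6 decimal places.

ρ_J = max_k |cos(kπ/41)| = cos(π/41) = 0.997066
√(1 − cos²(π/41)) = sin(π/41) ≈ 0.0765493.
Then 2/(1+√(1−ρ_J²)) = 2/(1+0.0765493); ω* = 2/1.0765493 = 1.857788.
ρ_SOR = ω* − 1 ≈ 0.857788.

ω* = 1.857788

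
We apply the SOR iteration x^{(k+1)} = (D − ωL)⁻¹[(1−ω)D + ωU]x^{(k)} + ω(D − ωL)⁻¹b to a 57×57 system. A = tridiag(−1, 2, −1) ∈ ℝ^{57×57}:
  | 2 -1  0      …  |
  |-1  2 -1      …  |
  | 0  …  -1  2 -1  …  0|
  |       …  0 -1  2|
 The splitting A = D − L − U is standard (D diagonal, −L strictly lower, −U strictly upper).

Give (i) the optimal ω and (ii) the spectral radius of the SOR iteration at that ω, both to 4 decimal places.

ρ_J = max_k |cos(kπ/58)| = cos(π/58) = 0.9985
root = sin(π/58) = 0.05414  (since 1−cos² = sin²).
So ω* = 2/1.05414 = 1.8973 (Young).
Hence ρ(B_{ω*}) = 1.8973 − 1 = 0.8973.

ω* = 1.8973, ρ_SOR = 0.8973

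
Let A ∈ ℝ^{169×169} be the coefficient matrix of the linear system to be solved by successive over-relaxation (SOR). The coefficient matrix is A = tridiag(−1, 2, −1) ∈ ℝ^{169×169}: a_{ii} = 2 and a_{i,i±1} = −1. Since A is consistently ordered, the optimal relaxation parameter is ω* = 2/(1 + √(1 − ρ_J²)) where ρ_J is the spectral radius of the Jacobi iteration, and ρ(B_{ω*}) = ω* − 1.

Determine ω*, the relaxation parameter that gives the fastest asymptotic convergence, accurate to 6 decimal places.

With n=169, ρ(Jacobi) = cos(π/170) = 0.999829.
√(1−ρ_J²) simplifies to sin(π/170) = 0.0184789.
[ω*] 2 ÷ (1 + 0.0184789) = 2 ÷ 1.0184789 = 1.963713.
and ρ(B_{ω*}) = 1.963713 − 1 = 0.963713.

ω* = 1.963713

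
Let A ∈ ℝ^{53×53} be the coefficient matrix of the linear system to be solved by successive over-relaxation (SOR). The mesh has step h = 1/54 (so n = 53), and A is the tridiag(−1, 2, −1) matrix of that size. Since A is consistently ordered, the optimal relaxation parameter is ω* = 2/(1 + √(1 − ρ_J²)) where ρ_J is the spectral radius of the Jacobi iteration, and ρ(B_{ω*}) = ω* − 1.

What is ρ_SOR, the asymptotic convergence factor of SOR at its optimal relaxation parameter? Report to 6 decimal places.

ρ_SOR = 0.890100

[ρ_J] n=53: ρ(B_J) = cos(π/(n+1)) = cos(π/54) = 0.998308.
root = sin(π/54) = 0.0581448  (since 1−cos² = sin²).
ω* = 2/(1 + 0.0581448) = 2/1.0581448 = 1.890100.
Hence ρ(B_{ω*}) = 1.890100 − 1 = 0.890100.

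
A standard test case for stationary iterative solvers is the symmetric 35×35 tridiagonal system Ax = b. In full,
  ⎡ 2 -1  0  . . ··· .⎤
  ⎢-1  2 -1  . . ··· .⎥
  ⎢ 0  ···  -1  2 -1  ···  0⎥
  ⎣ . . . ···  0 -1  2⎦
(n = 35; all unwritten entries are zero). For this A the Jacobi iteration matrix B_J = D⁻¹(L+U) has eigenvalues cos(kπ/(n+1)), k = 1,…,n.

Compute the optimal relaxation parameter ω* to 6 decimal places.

ρ_J = max_k |cos(kπ/36)| = cos(π/36) = 0.996195
√(1 − cos²(π/36)) = sin(π/36) ≈ 0.0871557.
[ω*] 2 ÷ (1 + 0.0871557) = 2 ÷ 1.0871557 = 1.839663.
ρ(B_{ω*}) = ω*−1 = 0.839663

ω* = 1.839663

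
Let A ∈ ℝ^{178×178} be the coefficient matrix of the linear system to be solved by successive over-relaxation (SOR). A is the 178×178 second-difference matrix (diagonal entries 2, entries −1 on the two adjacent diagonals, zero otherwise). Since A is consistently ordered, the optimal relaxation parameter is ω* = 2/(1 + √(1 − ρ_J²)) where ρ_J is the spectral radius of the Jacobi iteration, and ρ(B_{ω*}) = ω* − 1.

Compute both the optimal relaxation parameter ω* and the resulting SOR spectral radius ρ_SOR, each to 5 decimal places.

ω* = 1.96551, ρ_SOR = 0.96551

n=178: λ(B_J) = 1 − λ(A)/2 = cos(kπ/179); k=1 gives ρ_J = 0.99985.
root = sin(π/179) = 0.017550  (since 1−cos² = sin²).
ω* = 2/(1+0.017550) = 1.96551
ρ(B_{ω*}) = ω*−1 = 0.96551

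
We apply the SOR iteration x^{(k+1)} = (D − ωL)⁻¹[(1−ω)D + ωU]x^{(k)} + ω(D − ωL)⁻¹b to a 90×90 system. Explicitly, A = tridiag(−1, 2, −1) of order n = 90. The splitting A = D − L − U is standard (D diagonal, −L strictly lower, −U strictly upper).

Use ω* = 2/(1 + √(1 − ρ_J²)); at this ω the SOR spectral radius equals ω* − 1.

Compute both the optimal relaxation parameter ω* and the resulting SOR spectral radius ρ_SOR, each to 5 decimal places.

½·tridiag(1,0,1) at n=90: λ_k = cos(kπ/91); max |λ| at k=1 ⇒ ρ_J = cos(π/91) ≈ 0.99940.
1 − cos²(π/91) = sin²(π/91) ⇒ √(1−ρ_J²) = sin(π/91) = 0.034516.
ω* = 2/(1 + 0.034516) = 2/1.034516 = 1.93327.
ρ_SOR = ω* − 1 = 1.93327 − 1 = 0.93327.

ω* = 1.93327, ρ_SOR = 0.93327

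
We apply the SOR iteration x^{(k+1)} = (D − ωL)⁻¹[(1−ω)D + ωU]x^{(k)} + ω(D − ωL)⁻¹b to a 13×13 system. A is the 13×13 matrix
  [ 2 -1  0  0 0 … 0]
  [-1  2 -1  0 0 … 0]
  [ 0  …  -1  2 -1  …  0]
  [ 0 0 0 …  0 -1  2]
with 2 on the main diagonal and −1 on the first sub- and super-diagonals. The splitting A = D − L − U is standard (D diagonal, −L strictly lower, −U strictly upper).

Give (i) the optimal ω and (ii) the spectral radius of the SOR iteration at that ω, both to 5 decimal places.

With n=13, ρ(Jacobi) = cos(π/14) = 0.97493.
√(1−ρ_J²) = |sin(π/14)| = 0.222521
ω* = 2/(1 + 0.222521) = 2/1.222521 = 1.63596.
At ω = 1.63596 every |λ(B_ω)| = ω−1, so ρ_SOR = 0.63596.

ω* = 1.63596, ρ_SOR = 0.63596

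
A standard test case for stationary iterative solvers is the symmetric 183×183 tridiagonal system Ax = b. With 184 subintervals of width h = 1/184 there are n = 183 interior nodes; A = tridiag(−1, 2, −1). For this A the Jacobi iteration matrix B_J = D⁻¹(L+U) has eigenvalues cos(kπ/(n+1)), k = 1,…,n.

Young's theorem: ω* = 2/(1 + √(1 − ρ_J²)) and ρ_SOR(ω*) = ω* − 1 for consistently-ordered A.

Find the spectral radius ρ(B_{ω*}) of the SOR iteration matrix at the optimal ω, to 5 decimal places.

With n=183, ρ(Jacobi) = cos(π/184) = 0.99985.
√(1 − cos²(π/184)) = sin(π/184) ≈ 0.017073.
[ω*] 2 ÷ (1 + 0.017073) = 2 ÷ 1.017073 = 1.96643.
ρ_SOR = ω* − 1 = 1.96643 − 1 = 0.96643.

ρ_SOR = 0.96643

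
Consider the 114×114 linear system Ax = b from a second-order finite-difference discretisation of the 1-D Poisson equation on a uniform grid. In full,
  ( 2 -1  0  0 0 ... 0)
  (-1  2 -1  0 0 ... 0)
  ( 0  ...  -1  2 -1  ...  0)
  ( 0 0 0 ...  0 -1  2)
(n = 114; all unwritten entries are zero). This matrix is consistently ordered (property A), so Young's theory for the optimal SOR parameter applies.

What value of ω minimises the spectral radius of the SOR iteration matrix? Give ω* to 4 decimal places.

[ρ_J] n=114: ρ(B_J) = cos(π/(n+1)) = cos(π/115) = 0.9996.
√(1 − cos²(π/115)) = sin(π/115) ≈ 0.02731.
ω* = 2 / (1 + 0.02731) = 2 / 1.02731 ≈ 1.9468.
ρ_SOR = ω* − 1 = 1.9468 − 1 = 0.9468.

ω* = 1.9468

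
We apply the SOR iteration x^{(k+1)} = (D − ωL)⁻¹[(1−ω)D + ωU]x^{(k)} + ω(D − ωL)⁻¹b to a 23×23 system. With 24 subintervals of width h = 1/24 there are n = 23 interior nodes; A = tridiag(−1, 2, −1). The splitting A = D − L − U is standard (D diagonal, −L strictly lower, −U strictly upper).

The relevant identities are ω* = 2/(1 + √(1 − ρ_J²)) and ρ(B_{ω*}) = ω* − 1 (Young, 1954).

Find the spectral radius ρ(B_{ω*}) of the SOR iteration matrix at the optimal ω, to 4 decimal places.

ρ_SOR = 0.7691

½·tridiag(1,0,1) at n=23: λ_k = cos(kπ/24); max |λ| at k=1 ⇒ ρ_J = cos(π/24) ≈ 0.9914.
√(1 − cos²(π/24)) = sin(π/24) ≈ 0.13053.
Young: ω* = 2/(1+√(1−ρ_J²)) = 2/(1+0.13053) = 2/1.13053 = 1.7691.
At ω = 1.7691 every |λ(B_ω)| = ω−1, so ρ_SOR = 0.7691.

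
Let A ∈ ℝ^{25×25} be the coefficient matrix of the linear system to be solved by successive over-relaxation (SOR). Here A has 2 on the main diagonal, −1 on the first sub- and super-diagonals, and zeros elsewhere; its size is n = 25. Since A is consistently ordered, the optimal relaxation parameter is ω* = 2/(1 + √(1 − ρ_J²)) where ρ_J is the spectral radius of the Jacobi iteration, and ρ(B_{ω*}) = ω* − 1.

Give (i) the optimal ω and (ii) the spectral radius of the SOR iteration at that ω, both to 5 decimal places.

ω* = 1.78486, ρ_SOR = 0.78486

½·tridiag(1,0,1) at n=25: λ_k = cos(kπ/26); max |λ| at k=1 ⇒ ρ_J = cos(π/26) ≈ 0.99271.
1 − cos²(π/26) = sin²(π/26) ⇒ √(1−ρ_J²) = sin(π/26) = 0.120537.
So ω* = 2/1.120537 = 1.78486 (Young).
ρ_SOR = ω* − 1 = 1.78486 − 1 = 0.78486.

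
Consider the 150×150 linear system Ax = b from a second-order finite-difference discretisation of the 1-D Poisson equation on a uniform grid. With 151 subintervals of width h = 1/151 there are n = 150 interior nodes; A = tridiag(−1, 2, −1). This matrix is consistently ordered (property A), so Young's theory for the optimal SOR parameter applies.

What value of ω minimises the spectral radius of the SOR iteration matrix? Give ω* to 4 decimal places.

ω* = 1.9592

n=150: λ(B_J) = 1 − λ(A)/2 = cos(kπ/151); k=1 gives ρ_J = 0.9998.
root = sin(π/151) = 0.02080  (since 1−cos² = sin²).
Then 2/(1+√(1−ρ_J²)) = 2/(1+0.02080); ω* = 2/1.02080 = 1.9592.
ρ_SOR = ω* − 1 = 1.9592 − 1 = 0.9592.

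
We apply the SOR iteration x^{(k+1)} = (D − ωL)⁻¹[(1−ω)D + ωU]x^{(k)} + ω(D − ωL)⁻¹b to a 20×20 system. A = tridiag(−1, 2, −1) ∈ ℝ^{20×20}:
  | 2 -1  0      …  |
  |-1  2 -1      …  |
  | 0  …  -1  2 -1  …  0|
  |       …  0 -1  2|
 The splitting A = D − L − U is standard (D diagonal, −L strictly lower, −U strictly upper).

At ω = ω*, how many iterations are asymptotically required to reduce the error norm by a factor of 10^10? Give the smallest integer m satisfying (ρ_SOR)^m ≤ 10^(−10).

ρ_J = max_k |cos(kπ/21)| = cos(π/21) = 0.9888308
√(1−ρ_J²) = |sin(π/21)| = 0.1490423
ω* = 2 / (1 + 0.1490423) = 2 / 1.1490423 ≈ 1.7405800.
ρ_SOR = ω* − 1 ≈ 0.7405800.
For 10 digits: m = 10·ln10 / (−ln 0.7405800) = 23.0259/0.300322 = 76.671; round up → m = 77.

m = 77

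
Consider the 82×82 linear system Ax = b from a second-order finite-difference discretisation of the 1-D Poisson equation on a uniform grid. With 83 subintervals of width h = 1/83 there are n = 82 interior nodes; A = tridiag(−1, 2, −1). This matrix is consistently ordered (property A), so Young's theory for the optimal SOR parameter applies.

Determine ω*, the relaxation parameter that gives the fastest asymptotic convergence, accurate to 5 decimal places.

ω* = 1.92708

½·tridiag(1,0,1) at n=82: λ_k = cos(kπ/83); max |λ| at k=1 ⇒ ρ_J = cos(π/83) ≈ 0.99928.
1 − cos²(π/83) = sin²(π/83) ⇒ √(1−ρ_J²) = sin(π/83) = 0.037841.
Young: ω* = 2/(1+√(1−ρ_J²)) = 2/(1+0.037841) = 2/1.037841 = 1.92708.
ρ_SOR = ω* − 1 = 1.92708 − 1 = 0.92708.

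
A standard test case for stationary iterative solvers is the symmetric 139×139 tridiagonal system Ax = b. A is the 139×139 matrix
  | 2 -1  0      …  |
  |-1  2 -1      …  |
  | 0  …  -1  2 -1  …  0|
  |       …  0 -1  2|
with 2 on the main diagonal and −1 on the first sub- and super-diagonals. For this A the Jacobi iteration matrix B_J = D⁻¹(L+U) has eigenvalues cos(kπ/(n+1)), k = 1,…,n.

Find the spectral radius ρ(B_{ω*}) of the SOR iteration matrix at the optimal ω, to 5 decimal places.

ρ_SOR = 0.95611

With n=139, ρ(Jacobi) = cos(π/140) = 0.99975.
√(1−ρ_J²) simplifies to sin(π/140) = 0.022438.
ω* = 2 / (1 + 0.022438) = 2 / 1.022438 ≈ 1.95611.
Hence ρ(B_{ω*}) = 1.95611 − 1 = 0.95611.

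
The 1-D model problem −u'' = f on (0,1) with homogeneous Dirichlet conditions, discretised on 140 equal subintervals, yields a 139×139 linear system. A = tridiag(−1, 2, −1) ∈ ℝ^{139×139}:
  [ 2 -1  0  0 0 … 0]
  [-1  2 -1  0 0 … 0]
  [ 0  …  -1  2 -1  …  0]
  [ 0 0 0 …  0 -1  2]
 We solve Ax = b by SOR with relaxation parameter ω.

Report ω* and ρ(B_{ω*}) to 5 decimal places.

ω* = 1.95611, ρ_SOR = 0.95611

[ρ_J] n=139: ρ(B_J) = cos(π/(n+1)) = cos(π/140) = 0.99975.
root = sin(π/140) = 0.022438  (since 1−cos² = sin²).
Then 2/(1+√(1−ρ_J²)) = 2/(1+0.022438); ω* = 2/1.022438 = 1.95611.
Hence ρ(B_{ω*}) = 1.95611 − 1 = 0.95611.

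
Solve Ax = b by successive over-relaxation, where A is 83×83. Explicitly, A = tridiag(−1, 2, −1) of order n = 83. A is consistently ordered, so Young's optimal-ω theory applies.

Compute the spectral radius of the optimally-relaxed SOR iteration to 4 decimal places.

ρ_SOR = 0.9279

n=83: λ(B_J) = 1 − λ(A)/2 = cos(kπ/84); k=1 gives ρ_J = 0.9993.
root = sin(π/84) = 0.03739  (since 1−cos² = sin²).
[ω*] 2 ÷ (1 + 0.03739) = 2 ÷ 1.03739 = 1.9279.
At ω = 1.9279 every |λ(B_ω)| = ω−1, so ρ_SOR = 0.9279.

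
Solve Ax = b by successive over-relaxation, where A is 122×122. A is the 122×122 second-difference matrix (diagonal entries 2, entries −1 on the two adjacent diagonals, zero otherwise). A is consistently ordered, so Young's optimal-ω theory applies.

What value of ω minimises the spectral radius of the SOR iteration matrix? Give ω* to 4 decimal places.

ω* = 1.9502

½·tridiag(1,0,1) at n=122: λ_k = cos(kπ/123); max |λ| at k=1 ⇒ ρ_J = cos(π/123) ≈ 0.9997.
√(1−ρ_J²) simplifies to sin(π/123) = 0.02554.
Then 2/(1+√(1−ρ_J²)) = 2/(1+0.02554); ω* = 2/1.02554 = 1.9502.
At ω = 1.9502 every |λ(B_ω)| = ω−1, so ρ_SOR = 0.9502.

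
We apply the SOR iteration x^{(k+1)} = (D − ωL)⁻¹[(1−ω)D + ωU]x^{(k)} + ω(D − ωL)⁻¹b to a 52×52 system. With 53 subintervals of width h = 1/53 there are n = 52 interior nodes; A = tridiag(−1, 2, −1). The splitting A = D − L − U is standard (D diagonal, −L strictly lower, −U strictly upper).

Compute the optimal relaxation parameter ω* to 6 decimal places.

[ρ_J] n=52: ρ(B_J) = cos(π/(n+1)) = cos(π/53) = 0.998244.
1 − cos²(π/53) = sin²(π/53) ⇒ √(1−ρ_J²) = sin(π/53) = 0.0592406.
So ω* = 2/1.0592406 = 1.888145 (Young).
and ρ(B_{ω*}) = 1.888145 − 1 = 0.888145.

ω* = 1.888145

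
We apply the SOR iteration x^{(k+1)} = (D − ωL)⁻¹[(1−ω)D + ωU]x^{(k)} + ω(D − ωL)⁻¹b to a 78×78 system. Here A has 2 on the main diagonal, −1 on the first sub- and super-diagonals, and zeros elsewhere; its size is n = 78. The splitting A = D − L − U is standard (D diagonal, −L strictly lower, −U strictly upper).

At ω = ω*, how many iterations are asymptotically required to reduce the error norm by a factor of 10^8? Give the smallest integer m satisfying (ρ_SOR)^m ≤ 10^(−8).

With n=78, ρ(Jacobi) = cos(π/79) = 0.9992094.
root = sin(π/79) = 0.0397565  (since 1−cos² = sin²).
ω* = 2/(1+0.0397565) = 1.9235273
ρ(B_{ω*}) = ω*−1 = 0.9235273
ρ_SOR^m ≤ 10^(−8) ⇔ m ≥ 8·ln10/(−ln 0.9235273) = 18.4207/0.0795549 = 231.547; m = ⌈231.547⌉ = 232.

m = 232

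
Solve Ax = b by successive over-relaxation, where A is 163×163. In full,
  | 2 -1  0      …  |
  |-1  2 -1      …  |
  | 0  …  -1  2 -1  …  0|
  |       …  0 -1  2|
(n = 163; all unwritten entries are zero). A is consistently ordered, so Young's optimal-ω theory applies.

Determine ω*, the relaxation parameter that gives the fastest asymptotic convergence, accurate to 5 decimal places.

½·tridiag(1,0,1) at n=163: λ_k = cos(kπ/164); max |λ| at k=1 ⇒ ρ_J = cos(π/164) ≈ 0.99982.
√(1 − cos²(π/164)) = sin(π/164) ≈ 0.019155.
[ω*] 2 ÷ (1 + 0.019155) = 2 ÷ 1.019155 = 1.96241.
Hence ρ(B_{ω*}) = 1.96241 − 1 = 0.96241.

ω* = 1.96241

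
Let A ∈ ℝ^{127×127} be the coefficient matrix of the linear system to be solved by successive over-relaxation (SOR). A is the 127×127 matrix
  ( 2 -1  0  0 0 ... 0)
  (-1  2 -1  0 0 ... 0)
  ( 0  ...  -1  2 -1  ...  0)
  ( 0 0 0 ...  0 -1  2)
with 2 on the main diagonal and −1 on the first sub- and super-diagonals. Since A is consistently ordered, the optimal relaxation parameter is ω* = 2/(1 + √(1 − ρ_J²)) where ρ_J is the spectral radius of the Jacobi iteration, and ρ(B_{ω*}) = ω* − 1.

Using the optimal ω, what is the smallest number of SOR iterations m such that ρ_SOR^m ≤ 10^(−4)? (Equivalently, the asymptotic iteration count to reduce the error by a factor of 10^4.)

spectrum of D⁻¹(L+U) = {cos(kπ/128) : 1≤k≤127}; ρ_J = cos(π/128) = 0.9996988.
√(1−ρ_J²) simplifies to sin(π/128) = 0.0245412.
ω* = 2/(1 + 0.0245412) = 2/1.0245412 = 1.9520933.
[ρ_SOR] ω* − 1 = 0.9520933.
(0.9520933)^m ≤ 10^{−4}  ⇒  m·ln(0.9520933) ≤ −4·ln10  ⇒  m ≥ 187.613  ⇒  m = 188

m = 188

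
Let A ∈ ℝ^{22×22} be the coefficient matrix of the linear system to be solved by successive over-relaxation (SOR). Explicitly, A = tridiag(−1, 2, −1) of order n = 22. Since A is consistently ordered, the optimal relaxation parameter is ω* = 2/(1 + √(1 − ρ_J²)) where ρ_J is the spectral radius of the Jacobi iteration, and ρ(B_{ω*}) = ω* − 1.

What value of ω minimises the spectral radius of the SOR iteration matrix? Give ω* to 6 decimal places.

ω* = 1.760305

spectrum of D⁻¹(L+U) = {cos(kπ/23) : 1≤k≤22}; ρ_J = cos(π/23) = 0.990686.
√(1−ρ_J²) simplifies to sin(π/23) = 0.1361666.
ω* = 2/(1+0.1361666) = 1.760305
[ρ_SOR] ω* − 1 = 0.760305.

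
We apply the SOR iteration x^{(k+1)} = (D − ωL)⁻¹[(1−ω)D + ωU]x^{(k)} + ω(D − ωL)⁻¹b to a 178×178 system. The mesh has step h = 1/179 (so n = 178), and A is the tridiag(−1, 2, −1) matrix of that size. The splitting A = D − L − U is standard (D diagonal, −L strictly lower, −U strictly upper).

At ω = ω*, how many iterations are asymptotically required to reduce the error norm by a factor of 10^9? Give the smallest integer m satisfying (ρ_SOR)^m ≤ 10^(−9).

m = 591

ρ_J = max_k |cos(kπ/179)| = cos(π/179) = 0.9998460
√(1−ρ_J²) = |sin(π/179)| = 0.0175499
So ω* = 2/1.0175499 = 1.9655056 (Young).
Hence ρ(B_{ω*}) = 1.9655056 − 1 = 0.9655056.
Need (0.9655056)^m ≤ 10^(−9): m ≥ 9·ln10/|ln 0.9655056| = 20.7233/0.0351034 = 590.350 ⇒ m = 591.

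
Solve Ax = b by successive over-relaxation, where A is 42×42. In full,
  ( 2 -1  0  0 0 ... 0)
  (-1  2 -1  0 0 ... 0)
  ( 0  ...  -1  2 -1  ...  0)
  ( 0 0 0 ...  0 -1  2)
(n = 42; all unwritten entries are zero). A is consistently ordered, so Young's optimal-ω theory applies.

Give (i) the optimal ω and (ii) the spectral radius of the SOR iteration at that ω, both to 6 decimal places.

[ρ_J] n=42: ρ(B_J) = cos(π/(n+1)) = cos(π/43) = 0.997332.
root = sin(π/43) = 0.0729953  (since 1−cos² = sin²).
ω* = 2/(1 + 0.0729953) = 2/1.0729953 = 1.863941.
Hence ρ(B_{ω*}) = 1.863941 − 1 = 0.863941.

ω* = 1.863941, ρ_SOR = 0.863941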